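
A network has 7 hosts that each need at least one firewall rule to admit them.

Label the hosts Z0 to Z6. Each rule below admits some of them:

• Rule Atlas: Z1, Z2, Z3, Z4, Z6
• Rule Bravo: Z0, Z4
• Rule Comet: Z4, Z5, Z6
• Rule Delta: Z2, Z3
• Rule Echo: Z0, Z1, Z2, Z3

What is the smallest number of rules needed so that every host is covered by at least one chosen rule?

Comet and Echo together: Comet ∪ Echo = {Z0, Z1, Z2, Z3, Z4, Z5, Z6} — every host is covered.
No single rule has all 7 hosts (the largest, Atlas, has 5), so 2 is optimal.

2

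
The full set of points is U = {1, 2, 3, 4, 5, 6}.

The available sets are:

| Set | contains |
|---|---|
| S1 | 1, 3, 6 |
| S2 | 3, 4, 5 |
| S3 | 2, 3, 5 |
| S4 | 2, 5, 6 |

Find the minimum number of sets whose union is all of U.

S1, S2, and S4 cover everything between them: the union {1, 2, 3, 4, 5, 6} is all of U.
Only S1 contains 1, so S1 is forced; the remaining 3 points need at least 2 more sets (each remaining set adds at most 2) — so at least 3 sets are needed, and 3 is optimal.

3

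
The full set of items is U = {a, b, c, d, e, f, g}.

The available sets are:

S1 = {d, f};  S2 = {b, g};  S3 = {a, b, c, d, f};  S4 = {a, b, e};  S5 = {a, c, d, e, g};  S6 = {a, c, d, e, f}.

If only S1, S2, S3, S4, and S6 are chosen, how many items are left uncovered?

0

Union of S1, S2, S3, S4, S6 = {a, b, c, d, e, f, g} — that's every item, so 0 are uncovered.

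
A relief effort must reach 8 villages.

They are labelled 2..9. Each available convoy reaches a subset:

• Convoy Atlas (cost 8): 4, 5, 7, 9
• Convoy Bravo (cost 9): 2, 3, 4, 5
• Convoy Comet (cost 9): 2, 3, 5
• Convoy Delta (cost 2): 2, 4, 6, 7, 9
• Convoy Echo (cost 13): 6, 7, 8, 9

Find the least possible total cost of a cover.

22

Bravo, Echo together cover every village (Bravo ∪ Echo = {2, 3, 4, 5, 6, 7, 8, 9}); total cost 9 + 13 = 22.
The greedy pick Delta, Bravo, Echo costs 24; no covering selection beats 22.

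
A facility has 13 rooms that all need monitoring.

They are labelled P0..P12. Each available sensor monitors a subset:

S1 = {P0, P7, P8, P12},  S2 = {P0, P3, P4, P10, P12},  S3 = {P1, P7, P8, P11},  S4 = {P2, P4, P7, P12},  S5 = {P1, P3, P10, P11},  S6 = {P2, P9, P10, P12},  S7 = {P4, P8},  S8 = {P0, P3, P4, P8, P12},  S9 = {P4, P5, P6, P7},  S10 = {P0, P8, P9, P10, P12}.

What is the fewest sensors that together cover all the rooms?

S2 and S3 and S6 and S9 together: S2 ∪ S3 ∪ S6 ∪ S9 = {P0, P1, P2, P3, P4, P5, P6, P7, P8, P9, P10, P11, P12} — every room is covered.
No 3 of the 10 sensors cover everything (all 120 combinations miss at least one room), so 4 is optimal.

4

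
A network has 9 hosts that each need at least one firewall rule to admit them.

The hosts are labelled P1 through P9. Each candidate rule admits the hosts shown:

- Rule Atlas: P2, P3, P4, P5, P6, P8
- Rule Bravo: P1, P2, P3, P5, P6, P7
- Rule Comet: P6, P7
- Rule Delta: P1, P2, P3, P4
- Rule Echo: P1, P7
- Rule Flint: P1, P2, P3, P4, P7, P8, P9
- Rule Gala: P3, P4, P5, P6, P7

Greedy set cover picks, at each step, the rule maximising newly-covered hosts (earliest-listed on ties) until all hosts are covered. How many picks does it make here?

Greedy: pick Flint (covers 7 new) → pick Atlas (covers 2 new). Total picks: 2.

2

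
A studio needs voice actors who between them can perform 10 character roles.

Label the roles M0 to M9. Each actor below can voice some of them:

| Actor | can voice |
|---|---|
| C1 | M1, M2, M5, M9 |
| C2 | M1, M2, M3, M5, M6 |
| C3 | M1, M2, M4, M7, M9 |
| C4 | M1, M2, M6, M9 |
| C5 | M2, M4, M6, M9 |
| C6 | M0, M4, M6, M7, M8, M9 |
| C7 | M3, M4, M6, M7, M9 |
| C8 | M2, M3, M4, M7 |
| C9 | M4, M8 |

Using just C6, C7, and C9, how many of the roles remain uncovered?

Union of C6, C7, C9 = {M0, M3, M4, M6, M7, M8, M9}.
Not covered: M1, M2, M5 — 3 roles.

3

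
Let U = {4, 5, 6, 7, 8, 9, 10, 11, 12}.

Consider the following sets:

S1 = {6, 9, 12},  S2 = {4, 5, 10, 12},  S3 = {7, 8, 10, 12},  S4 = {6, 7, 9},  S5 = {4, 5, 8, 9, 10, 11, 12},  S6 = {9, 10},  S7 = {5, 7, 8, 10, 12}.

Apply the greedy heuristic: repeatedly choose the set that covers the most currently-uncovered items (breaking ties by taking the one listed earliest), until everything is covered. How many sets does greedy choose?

Greedy: pick S5 (covers 7 new) → pick S4 (covers 2 new). Total picks: 2.

2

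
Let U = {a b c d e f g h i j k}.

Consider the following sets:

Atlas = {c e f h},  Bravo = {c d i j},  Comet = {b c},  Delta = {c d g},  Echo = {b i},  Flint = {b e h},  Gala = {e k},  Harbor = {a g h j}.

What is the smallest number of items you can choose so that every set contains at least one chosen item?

4

Take T = {a, b, c, e}. Each listed set contains at least one of these, so T is a hitting set of size 4.
No choice of 3 items meets every set, so 4 is the minimum.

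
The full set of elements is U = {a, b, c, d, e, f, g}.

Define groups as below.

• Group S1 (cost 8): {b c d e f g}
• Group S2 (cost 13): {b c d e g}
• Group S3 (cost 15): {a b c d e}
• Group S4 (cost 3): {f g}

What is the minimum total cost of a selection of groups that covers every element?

S3, S4 together cover every element (S3 ∪ S4 = {a, b, c, d, e, f, g}); total cost 15 + 3 = 18.
The greedy pick S1, S3 costs 23; no covering selection beats 18.

18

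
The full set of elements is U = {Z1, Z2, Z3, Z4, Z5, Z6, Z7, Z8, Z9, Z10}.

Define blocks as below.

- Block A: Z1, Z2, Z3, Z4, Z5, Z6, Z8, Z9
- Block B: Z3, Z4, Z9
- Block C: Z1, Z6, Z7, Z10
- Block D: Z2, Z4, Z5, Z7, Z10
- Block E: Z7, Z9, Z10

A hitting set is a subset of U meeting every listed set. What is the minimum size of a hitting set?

2

H = {Z9, Z10} meets every block (each contains at least one member of H), and |H| = 2.
The blocks B, C are pairwise disjoint, so any hitting set needs a separate element for each — at least 2. Hence 2 is optimal.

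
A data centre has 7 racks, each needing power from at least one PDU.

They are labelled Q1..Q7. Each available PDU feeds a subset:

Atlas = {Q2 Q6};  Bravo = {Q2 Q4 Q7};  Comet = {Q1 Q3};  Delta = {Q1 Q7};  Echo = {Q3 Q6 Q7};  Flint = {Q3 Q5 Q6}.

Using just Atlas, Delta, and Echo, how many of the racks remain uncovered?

Union of Atlas, Delta, Echo = {Q1, Q2, Q3, Q6, Q7}.
Not covered: Q4, Q5 — 2 racks.

2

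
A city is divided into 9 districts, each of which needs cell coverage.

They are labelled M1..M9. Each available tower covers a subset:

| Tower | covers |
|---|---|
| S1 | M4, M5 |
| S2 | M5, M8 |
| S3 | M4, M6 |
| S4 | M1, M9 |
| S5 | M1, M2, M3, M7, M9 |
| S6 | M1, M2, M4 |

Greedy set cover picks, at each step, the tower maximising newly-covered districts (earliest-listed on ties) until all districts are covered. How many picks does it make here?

4

Greedy: pick S5 (covers 5 new) → pick S1 (covers 2 new) → pick S2 (covers 1 new) → pick S3 (covers 1 new). Total picks: 4.
(The true minimum cover uses only 3 towers, so greedy is not optimal here.)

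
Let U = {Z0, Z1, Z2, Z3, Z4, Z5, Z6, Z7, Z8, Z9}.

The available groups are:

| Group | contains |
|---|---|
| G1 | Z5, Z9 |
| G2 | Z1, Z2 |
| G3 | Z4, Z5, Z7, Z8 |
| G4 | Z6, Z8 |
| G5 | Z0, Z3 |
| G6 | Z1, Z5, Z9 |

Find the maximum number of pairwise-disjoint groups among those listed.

4

G1, G2, G4, G5 are pairwise disjoint (G1={Z5,Z9}; G2={Z1,Z2}; G4={Z6,Z8}; G5={Z0,Z3}).
Every remaining group overlaps one of these, and no 5 of the listed groups are pairwise disjoint, so 4 is the maximum.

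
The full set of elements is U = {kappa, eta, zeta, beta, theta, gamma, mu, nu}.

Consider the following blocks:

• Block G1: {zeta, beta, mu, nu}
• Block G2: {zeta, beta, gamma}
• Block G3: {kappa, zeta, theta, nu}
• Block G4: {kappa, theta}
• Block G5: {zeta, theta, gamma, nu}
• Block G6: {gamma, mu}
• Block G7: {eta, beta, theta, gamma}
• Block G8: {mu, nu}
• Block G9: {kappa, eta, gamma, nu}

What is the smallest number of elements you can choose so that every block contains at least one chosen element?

H = {theta, gamma, nu} meets every block (each contains at least one member of H), and |H| = 3.
The blocks G2, G4, G8 are pairwise disjoint, so any hitting set needs a separate element for each — at least 3. Hence 3 is optimal.

3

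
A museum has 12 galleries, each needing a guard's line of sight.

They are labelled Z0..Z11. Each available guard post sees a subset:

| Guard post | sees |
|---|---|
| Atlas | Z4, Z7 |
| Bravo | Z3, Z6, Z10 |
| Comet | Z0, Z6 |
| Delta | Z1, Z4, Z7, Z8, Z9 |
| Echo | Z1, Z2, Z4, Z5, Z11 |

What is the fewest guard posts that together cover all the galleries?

Bravo and Comet and Delta and Echo together: Bravo ∪ Comet ∪ Delta ∪ Echo = {Z0, Z1, Z2, Z3, Z4, Z5, Z6, Z7, Z8, Z9, Z10, Z11} — every gallery is covered.
Only Echo contains Z2, so Echo is forced; the remaining 7 galleries need at least 3 more guard posts (each remaining guard post adds at most 3) — so at least 4 guard posts are needed, and 4 is optimal.

4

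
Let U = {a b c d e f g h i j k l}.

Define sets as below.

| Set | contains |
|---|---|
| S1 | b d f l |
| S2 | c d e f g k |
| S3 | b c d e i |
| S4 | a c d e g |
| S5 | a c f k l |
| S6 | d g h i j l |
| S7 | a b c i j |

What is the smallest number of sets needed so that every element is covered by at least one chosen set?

Take {S3, S5, S6}. Their union is {a, b, c, d, e, f, g, h, i, j, k, l}, which is all 12 elements.
Only S6 contains h, so S6 is forced; the remaining 6 elements need at least 2 more sets (each remaining set adds at most 4) — so at least 3 sets are needed, and 3 is optimal.

3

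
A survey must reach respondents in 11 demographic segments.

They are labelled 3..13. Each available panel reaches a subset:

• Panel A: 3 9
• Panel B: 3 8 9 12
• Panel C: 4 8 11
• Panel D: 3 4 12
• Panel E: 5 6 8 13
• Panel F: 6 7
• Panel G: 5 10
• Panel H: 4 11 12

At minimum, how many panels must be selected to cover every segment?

5

A and E and F and G and H together: A ∪ E ∪ F ∪ G ∪ H = {3, 4, 5, 6, 7, 8, 9, 10, 11, 12, 13} — every segment is covered.
No 4 of the 8 panels cover everything (all 70 combinations miss at least one segment), so 5 is optimal.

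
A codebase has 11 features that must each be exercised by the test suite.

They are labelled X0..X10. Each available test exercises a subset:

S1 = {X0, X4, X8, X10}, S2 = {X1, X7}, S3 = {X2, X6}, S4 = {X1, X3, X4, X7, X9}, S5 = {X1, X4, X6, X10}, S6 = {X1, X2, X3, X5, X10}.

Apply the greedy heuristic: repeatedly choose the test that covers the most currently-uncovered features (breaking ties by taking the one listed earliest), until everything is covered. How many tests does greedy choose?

Greedy: pick S4 (covers 5 new) → pick S1 (covers 3 new) → pick S3 (covers 2 new) → pick S6 (covers 1 new). Total picks: 4.

4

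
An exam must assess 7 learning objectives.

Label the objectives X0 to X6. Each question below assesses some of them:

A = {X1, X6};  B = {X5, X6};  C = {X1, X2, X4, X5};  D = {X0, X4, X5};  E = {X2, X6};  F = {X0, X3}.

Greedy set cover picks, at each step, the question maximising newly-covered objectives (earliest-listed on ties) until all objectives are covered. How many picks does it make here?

Greedy: pick C (covers 4 new) → pick F (covers 2 new) → pick A (covers 1 new). Total picks: 3.

3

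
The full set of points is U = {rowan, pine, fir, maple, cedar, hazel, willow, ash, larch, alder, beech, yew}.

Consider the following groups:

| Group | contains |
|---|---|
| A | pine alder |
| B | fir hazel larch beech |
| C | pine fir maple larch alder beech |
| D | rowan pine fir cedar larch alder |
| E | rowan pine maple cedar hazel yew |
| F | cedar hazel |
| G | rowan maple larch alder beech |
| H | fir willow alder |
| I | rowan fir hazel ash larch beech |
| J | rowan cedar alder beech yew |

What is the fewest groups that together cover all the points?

3

E, H, and I cover everything between them: the union {rowan, pine, fir, maple, cedar, hazel, willow, ash, larch, alder, beech, yew} is all of U.
Only H contains willow, so H is forced; the remaining 9 points need at least 2 more groups (each remaining group adds at most 6) — so at least 3 groups are needed, and 3 is optimal.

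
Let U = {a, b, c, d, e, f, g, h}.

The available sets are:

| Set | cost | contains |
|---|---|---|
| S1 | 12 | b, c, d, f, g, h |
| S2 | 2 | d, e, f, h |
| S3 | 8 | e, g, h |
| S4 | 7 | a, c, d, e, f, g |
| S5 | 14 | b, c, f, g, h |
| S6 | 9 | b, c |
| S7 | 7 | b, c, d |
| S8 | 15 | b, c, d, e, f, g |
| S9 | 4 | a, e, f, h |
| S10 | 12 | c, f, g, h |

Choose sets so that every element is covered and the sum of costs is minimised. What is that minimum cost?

16

S2, S4, S7 together cover every element (S2 ∪ S4 ∪ S7 = {a, b, c, d, e, f, g, h}); total cost 2 + 7 + 7 = 16.
No covering selection has total cost below 16.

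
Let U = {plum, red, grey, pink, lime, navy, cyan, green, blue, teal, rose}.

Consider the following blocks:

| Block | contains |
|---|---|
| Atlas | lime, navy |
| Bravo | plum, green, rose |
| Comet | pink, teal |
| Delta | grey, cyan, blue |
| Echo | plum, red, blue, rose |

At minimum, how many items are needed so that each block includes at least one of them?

H = {grey, navy, teal, rose} meets every block (each contains at least one member of H), and |H| = 4.
The blocks Atlas, Bravo, Comet, Delta are pairwise disjoint, so any hitting set needs a separate item for each — at least 4. Hence 4 is optimal.

4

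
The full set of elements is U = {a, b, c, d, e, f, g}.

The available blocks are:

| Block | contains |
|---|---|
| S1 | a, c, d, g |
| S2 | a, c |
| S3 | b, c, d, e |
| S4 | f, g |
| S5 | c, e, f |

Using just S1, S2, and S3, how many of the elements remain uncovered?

1

Union of S1, S2, S3 = {a, b, c, d, e, g}.
Not covered: f — 1 element.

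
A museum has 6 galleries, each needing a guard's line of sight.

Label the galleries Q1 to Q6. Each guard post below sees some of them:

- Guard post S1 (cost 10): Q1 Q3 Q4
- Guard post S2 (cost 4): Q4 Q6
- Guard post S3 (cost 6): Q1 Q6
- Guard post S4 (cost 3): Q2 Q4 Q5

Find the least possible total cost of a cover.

S1, S2, S4 together cover every gallery (S1 ∪ S2 ∪ S4 = {Q1, Q2, Q3, Q4, Q5, Q6}); total cost 10 + 4 + 3 = 17.
The greedy pick S4, S3, S1 costs 19; no covering selection beats 17.

17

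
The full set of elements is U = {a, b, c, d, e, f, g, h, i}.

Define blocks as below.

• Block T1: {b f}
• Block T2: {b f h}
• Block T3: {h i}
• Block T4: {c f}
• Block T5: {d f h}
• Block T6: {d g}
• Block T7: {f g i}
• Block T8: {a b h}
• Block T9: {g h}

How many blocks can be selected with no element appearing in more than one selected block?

T1, T3, T6 are pairwise disjoint (T1={b,f}; T3={h,i}; T6={d,g}).
Every remaining block overlaps one of these, and no 4 of the listed blocks are pairwise disjoint, so 3 is the maximum.

3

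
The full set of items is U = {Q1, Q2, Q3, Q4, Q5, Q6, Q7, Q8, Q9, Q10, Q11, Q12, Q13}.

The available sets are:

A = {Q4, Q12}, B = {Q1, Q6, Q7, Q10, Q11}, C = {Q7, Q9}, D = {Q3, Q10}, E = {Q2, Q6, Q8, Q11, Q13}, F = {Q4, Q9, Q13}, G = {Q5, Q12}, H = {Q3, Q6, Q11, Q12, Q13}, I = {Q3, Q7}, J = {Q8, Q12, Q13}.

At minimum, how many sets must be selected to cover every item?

5

B and D and E and F and G together: B ∪ D ∪ E ∪ F ∪ G = {Q1, Q2, Q3, Q4, Q5, Q6, Q7, Q8, Q9, Q10, Q11, Q12, Q13} — every item is covered.
No 4 of the 10 sets cover everything (all 210 combinations miss at least one item), so 5 is optimal.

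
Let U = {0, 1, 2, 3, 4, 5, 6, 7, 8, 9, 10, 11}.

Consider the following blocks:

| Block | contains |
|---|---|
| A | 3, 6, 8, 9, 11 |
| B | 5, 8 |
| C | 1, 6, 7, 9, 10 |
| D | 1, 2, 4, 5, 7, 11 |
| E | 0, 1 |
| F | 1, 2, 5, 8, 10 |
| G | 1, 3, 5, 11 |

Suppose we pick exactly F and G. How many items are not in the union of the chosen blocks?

Union of F, G = {1, 2, 3, 5, 8, 10, 11}.
Not covered: 0, 4, 6, 7, 9 — 5 items.

5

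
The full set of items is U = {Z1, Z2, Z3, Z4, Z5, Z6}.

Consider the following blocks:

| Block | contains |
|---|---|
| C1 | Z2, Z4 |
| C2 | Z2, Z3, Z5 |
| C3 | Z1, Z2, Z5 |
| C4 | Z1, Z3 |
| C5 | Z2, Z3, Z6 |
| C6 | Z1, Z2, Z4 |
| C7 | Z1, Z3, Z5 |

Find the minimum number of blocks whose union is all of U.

Take {C1, C3, C5}. Their union is {Z1, Z2, Z3, Z4, Z5, Z6}, which is all 6 items.
Only C5 contains Z6, so C5 is forced; the remaining 3 items need at least 2 more blocks (each remaining block adds at most 2) — so at least 3 blocks are needed, and 3 is optimal.

3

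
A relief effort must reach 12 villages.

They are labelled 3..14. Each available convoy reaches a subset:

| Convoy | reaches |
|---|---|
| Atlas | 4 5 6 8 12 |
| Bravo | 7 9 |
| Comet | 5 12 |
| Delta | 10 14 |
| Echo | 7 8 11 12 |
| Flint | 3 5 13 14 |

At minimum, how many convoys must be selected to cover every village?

5

Take {Atlas, Bravo, Delta, Echo, Flint}. Their union is {3, 4, 5, 6, 7, 8, 9, 10, 11, 12, 13, 14}, which is all 12 villages.
No 4 of the 6 convoys cover everything (all 15 combinations miss at least one village), so 5 is optimal.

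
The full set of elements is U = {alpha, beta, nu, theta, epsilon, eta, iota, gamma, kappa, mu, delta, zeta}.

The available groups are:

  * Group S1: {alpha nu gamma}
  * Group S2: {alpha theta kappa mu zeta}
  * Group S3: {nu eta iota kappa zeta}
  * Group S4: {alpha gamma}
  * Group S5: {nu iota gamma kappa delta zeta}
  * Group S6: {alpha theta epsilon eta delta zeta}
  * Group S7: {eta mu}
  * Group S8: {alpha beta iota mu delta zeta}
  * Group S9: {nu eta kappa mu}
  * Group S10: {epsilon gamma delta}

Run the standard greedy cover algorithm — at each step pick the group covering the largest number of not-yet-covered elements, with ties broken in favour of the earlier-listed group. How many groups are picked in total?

3

Greedy: pick S5 (covers 6 new) → pick S6 (covers 4 new) → pick S8 (covers 2 new). Total picks: 3.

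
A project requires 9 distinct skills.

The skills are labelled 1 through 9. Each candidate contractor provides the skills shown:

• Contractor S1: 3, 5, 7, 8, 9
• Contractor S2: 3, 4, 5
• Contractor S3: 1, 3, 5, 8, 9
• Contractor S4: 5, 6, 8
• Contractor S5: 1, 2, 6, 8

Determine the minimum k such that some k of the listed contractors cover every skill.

Take {S1, S2, S5}. Their union is {1, 2, 3, 4, 5, 6, 7, 8, 9}, which is all 9 skills.
Only S5 contains 2, so S5 is forced; the remaining 5 skills need at least 2 more contractors (each remaining contractor adds at most 4) — so at least 3 contractors are needed, and 3 is optimal.

3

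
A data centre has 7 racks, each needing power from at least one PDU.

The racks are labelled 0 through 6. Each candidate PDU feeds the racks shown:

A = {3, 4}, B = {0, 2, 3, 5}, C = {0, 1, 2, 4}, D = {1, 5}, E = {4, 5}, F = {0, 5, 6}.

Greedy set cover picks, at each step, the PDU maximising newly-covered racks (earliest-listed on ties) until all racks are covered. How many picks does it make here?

3

Greedy: pick B (covers 4 new) → pick C (covers 2 new) → pick F (covers 1 new). Total picks: 3.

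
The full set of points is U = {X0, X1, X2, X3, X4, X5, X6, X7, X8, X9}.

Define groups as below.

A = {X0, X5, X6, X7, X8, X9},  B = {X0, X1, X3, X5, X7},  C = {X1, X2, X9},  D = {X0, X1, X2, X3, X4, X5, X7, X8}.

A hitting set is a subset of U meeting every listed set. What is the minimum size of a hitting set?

Take H = {X1, X9}. Each listed group contains at least one of these, so H is a hitting set of size 2.
No single point lies in every group, so at least 2 are needed and 2 is optimal.

2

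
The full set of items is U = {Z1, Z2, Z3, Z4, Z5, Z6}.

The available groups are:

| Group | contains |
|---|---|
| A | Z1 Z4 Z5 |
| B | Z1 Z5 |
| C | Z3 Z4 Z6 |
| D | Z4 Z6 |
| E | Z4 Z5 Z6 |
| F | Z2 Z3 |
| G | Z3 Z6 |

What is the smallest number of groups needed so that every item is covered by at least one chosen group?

A, D, and F cover everything between them: the union {Z1, Z2, Z3, Z4, Z5, Z6} is all of U.
Only F contains Z2, so F is forced; the remaining 4 items need at least 2 more groups (each remaining group adds at most 3) — so at least 3 groups are needed, and 3 is optimal.

3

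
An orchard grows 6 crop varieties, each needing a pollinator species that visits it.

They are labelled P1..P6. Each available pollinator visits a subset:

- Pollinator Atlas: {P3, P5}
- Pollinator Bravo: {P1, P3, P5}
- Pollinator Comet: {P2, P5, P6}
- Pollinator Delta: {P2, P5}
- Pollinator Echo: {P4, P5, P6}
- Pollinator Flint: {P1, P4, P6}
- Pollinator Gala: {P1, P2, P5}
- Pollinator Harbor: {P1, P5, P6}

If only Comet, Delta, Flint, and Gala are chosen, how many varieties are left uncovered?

Union of Comet, Delta, Flint, Gala = {P1, P2, P4, P5, P6}.
Not covered: P3 — 1 variety.

1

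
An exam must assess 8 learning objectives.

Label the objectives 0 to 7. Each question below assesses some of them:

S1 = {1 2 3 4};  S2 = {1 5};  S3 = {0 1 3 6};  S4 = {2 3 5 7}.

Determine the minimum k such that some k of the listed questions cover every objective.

S1 and S3 and S4 together: S1 ∪ S3 ∪ S4 = {0, 1, 2, 3, 4, 5, 6, 7} — every objective is covered.
Only S3 contains 0, so S3 is forced; the remaining 4 objectives need at least 2 more questions (each remaining question adds at most 3) — so at least 3 questions are needed, and 3 is optimal.

3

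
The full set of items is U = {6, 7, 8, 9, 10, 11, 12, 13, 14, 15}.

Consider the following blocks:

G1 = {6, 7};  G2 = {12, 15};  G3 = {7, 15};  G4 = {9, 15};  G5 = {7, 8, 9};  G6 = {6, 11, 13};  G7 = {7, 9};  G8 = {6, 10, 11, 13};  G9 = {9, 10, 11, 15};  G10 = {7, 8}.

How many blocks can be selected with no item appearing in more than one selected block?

G2, G5, G6 are pairwise disjoint (G2={12,15}; G5={7,8,9}; G6={6,11,13}).
Every remaining block overlaps one of these, and no 4 of the listed blocks are pairwise disjoint, so 3 is the maximum.

3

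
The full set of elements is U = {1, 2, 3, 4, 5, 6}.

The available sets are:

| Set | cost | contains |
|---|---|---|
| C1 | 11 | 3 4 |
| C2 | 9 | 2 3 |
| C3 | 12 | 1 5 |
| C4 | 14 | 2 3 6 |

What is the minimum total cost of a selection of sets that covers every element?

37

C1, C3, C4 together cover every element (C1 ∪ C3 ∪ C4 = {1, 2, 3, 4, 5, 6}); total cost 11 + 12 + 14 = 37.
The greedy pick C2, C3, C1, C4 costs 46; no covering selection beats 37.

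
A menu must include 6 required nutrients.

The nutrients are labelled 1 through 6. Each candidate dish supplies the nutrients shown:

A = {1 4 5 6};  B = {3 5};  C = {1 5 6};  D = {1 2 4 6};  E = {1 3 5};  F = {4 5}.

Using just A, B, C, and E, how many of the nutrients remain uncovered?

1

Union of A, B, C, E = {1, 3, 4, 5, 6}.
Not covered: 2 — 1 nutrient.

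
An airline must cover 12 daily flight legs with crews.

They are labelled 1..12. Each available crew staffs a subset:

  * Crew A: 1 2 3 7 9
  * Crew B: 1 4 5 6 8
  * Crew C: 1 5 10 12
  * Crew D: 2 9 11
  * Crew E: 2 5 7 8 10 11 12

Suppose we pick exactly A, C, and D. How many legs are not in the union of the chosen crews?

Union of A, C, D = {1, 2, 3, 5, 7, 9, 10, 11, 12}.
Not covered: 4, 6, 8 — 3 legs.

3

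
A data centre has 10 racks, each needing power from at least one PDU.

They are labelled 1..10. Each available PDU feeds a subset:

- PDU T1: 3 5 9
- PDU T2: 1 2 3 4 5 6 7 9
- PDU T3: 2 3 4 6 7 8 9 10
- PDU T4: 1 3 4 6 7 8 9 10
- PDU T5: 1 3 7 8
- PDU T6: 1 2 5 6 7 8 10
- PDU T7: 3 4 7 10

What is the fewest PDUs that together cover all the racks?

2

Take {T4, T6}. Their union is {1, 2, 3, 4, 5, 6, 7, 8, 9, 10}, which is all 10 racks.
No single PDU has all 10 racks (the largest, T2, has 8), so 2 is optimal.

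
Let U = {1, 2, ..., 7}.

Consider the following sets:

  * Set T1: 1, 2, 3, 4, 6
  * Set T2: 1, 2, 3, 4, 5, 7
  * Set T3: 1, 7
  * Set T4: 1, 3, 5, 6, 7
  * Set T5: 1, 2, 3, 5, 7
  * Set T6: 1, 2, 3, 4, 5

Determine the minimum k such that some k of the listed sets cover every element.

T1 and T5 together: T1 ∪ T5 = {1, 2, 3, 4, 5, 6, 7} — every element is covered.
No single set has all 7 elements (the largest, T2, has 6), so 2 is optimal.

2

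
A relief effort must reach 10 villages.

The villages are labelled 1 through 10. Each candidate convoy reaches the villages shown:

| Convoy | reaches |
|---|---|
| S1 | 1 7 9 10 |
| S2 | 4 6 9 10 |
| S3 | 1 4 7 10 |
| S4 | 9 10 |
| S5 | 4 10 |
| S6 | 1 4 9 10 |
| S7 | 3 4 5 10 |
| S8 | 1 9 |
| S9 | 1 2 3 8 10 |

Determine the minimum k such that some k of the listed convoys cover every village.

Take {S1, S2, S7, S9}. Their union is {1, 2, 3, 4, 5, 6, 7, 8, 9, 10}, which is all 10 villages.
No 3 of the 9 convoys cover everything (all 84 combinations miss at least one village), so 4 is optimal.

4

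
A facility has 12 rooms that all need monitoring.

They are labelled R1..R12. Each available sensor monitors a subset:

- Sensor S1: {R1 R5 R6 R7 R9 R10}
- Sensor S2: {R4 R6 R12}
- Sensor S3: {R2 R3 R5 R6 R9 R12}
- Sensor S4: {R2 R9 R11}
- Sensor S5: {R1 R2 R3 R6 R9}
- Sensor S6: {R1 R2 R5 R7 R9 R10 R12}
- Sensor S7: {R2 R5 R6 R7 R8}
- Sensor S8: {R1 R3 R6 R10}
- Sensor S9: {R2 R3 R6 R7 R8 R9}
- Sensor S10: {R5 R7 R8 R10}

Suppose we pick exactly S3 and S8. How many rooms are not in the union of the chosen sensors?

Union of S3, S8 = {R1, R2, R3, R5, R6, R9, R10, R12}.
Not covered: R4, R7, R8, R11 — 4 rooms.

4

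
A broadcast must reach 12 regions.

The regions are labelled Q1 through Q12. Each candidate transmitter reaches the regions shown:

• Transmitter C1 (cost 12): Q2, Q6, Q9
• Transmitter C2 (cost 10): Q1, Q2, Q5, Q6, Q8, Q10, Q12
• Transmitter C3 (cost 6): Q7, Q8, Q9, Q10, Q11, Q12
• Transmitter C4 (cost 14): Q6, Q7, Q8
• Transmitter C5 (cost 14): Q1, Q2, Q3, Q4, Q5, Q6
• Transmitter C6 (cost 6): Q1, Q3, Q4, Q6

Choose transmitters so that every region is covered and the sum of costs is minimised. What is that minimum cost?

C3, C5 together cover every region (C3 ∪ C5 = {Q1, Q2, Q3, Q4, Q5, Q6, Q7, Q8, Q9, Q10, Q11, Q12}); total cost 6 + 14 = 20.
The greedy pick C3, C6, C2 costs 22; no covering selection beats 20.

20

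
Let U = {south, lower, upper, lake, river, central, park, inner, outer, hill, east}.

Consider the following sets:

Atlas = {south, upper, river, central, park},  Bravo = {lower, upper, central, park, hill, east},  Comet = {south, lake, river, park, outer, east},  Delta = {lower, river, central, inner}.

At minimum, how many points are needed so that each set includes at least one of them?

Take H = {south, central}. Each listed set contains at least one of these, so H is a hitting set of size 2.
No single point lies in every set, so at least 2 are needed and 2 is optimal.

2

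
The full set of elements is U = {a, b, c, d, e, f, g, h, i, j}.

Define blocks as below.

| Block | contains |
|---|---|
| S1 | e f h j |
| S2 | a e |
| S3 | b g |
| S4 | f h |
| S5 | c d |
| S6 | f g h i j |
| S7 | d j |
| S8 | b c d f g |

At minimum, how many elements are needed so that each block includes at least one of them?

4

Take T = {d, e, f, g}. Each listed block contains at least one of these, so T is a hitting set of size 4.
The blocks S2, S3, S4, S7 are pairwise disjoint, so any hitting set needs a separate element for each — at least 4. Hence 4 is optimal.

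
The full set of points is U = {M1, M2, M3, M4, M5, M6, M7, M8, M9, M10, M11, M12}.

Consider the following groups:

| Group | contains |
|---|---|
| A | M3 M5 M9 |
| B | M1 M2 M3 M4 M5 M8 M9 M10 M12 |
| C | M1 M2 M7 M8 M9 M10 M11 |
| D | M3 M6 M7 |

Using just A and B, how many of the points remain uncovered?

Union of A, B = {M1, M2, M3, M4, M5, M8, M9, M10, M12}.
Not covered: M6, M7, M11 — 3 points.

3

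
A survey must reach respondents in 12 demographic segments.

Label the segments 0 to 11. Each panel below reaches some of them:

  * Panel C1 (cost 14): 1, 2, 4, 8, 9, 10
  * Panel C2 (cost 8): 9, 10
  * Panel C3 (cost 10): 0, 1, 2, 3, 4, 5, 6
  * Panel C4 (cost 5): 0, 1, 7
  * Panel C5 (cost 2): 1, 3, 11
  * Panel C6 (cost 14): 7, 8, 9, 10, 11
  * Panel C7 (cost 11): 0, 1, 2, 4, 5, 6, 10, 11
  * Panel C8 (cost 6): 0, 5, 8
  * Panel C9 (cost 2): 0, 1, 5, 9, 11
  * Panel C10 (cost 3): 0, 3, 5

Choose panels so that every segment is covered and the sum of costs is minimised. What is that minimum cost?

24

C3, C6 together cover every segment (C3 ∪ C6 = {0, 1, 2, 3, 4, 5, 6, 7, 8, 9, 10, 11}); total cost 10 + 14 = 24.
The greedy pick C9, C5, C7, C4, C8 costs 26; no covering selection beats 24.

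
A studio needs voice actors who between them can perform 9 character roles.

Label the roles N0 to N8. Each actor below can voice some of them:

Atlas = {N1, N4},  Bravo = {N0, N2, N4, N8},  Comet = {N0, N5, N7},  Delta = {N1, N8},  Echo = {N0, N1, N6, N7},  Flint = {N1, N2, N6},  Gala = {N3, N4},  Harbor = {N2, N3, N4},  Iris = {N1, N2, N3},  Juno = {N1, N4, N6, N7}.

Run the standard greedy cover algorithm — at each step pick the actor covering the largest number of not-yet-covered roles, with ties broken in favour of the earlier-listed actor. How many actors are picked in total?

Greedy: pick Bravo (covers 4 new) → pick Echo (covers 3 new) → pick Comet (covers 1 new) → pick Gala (covers 1 new). Total picks: 4.

4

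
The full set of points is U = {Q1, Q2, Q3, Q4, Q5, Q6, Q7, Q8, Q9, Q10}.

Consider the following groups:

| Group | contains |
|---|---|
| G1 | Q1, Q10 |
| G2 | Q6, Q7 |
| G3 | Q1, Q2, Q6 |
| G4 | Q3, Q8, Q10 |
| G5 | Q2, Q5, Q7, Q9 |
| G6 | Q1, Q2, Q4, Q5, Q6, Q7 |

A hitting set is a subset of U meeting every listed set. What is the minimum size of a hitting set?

3

H = {Q1, Q7, Q8} meets every group (each contains at least one member of H), and |H| = 3.
No choice of 2 points meets every group, so 3 is the minimum.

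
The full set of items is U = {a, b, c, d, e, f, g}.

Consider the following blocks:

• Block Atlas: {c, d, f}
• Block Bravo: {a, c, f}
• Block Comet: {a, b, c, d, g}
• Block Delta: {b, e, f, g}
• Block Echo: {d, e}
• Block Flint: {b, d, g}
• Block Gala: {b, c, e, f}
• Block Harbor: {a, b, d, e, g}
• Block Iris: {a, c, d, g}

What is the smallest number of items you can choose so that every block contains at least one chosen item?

2

H = {d, f} meets every block (each contains at least one member of H), and |H| = 2.
The blocks Bravo, Flint are pairwise disjoint, so any hitting set needs a separate item for each — at least 2. Hence 2 is optimal.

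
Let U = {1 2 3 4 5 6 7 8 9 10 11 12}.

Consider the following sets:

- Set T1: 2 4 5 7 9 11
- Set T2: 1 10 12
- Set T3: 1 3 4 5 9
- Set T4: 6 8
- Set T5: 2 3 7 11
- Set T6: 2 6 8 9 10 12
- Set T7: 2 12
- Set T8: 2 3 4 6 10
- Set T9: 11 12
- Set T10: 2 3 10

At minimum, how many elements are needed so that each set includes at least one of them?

Take H = {3, 5, 8, 12}. Each listed set contains at least one of these, so H is a hitting set of size 4.
No choice of 3 elements meets every set, so 4 is the minimum.

4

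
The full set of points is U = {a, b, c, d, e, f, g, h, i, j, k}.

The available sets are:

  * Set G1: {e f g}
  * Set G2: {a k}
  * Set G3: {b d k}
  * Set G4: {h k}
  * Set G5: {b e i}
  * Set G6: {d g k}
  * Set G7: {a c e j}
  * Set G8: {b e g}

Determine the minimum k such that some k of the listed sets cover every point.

G1 and G3 and G4 and G5 and G7 together: G1 ∪ G3 ∪ G4 ∪ G5 ∪ G7 = {a, b, c, d, e, f, g, h, i, j, k} — every point is covered.
No 4 of the 8 sets cover everything (all 70 combinations miss at least one point), so 5 is optimal.

5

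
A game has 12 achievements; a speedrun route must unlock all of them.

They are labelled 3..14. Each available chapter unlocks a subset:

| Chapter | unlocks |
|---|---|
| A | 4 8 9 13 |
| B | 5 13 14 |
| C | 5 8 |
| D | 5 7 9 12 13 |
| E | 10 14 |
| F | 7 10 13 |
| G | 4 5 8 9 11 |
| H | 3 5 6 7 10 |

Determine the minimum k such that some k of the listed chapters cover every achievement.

4

Take {D, E, G, H}. Their union is {3, 4, 5, 6, 7, 8, 9, 10, 11, 12, 13, 14}, which is all 12 achievements.
Only D contains 12, so D is forced; the remaining 7 achievements need at least 3 more chapters (each remaining chapter adds at most 3) — so at least 4 chapters are needed, and 4 is optimal.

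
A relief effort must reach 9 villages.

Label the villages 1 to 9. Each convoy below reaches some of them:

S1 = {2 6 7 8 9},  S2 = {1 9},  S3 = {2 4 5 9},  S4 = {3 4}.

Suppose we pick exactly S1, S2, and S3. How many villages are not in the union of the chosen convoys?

1

Union of S1, S2, S3 = {1, 2, 4, 5, 6, 7, 8, 9}.
Not covered: 3 — 1 village.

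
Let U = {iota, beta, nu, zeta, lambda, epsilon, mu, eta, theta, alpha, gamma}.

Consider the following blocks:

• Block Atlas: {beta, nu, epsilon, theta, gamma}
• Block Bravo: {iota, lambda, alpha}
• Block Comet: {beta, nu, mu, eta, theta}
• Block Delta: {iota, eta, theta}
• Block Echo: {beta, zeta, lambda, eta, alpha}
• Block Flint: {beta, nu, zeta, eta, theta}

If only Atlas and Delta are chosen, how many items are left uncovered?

Union of Atlas, Delta = {iota, beta, nu, epsilon, eta, theta, gamma}.
Not covered: zeta, lambda, mu, alpha — 4 items.

4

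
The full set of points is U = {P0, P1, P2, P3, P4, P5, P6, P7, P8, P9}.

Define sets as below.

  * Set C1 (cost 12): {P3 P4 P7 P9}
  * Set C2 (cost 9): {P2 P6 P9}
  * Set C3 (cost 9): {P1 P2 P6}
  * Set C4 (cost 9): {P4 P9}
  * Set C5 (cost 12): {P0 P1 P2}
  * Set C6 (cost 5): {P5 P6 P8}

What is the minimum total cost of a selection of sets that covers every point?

C1, C5, C6 together cover every point (C1 ∪ C5 ∪ C6 = {P0, P1, P2, P3, P4, P5, P6, P7, P8, P9}); total cost 12 + 12 + 5 = 29.
No covering selection has total cost below 29.

29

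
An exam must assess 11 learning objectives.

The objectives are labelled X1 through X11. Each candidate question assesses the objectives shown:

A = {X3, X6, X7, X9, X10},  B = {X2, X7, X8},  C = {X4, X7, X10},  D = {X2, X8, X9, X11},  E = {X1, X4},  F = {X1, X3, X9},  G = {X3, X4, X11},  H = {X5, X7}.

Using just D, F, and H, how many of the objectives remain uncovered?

Union of D, F, H = {X1, X2, X3, X5, X7, X8, X9, X11}.
Not covered: X4, X6, X10 — 3 objectives.

3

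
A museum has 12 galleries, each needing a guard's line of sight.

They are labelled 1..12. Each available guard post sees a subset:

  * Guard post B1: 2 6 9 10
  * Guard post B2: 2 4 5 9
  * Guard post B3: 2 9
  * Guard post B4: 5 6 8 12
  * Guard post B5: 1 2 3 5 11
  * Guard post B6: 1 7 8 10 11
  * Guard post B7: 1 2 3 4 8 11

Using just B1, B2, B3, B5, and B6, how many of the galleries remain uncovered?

Union of B1, B2, B3, B5, B6 = {1, 2, 3, 4, 5, 6, 7, 8, 9, 10, 11}.
Not covered: 12 — 1 gallery.

1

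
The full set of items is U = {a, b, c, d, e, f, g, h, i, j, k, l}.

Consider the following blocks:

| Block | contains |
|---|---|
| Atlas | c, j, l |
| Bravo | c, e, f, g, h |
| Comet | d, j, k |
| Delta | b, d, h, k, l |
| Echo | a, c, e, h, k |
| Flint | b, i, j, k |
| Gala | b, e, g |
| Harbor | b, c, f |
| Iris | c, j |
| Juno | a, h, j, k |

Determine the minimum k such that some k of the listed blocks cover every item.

Bravo, Delta, Echo, and Flint cover everything between them: the union {a, b, c, d, e, f, g, h, i, j, k, l} is all of U.
No 3 of the 10 blocks cover everything (all 120 combinations miss at least one item), so 4 is optimal.

4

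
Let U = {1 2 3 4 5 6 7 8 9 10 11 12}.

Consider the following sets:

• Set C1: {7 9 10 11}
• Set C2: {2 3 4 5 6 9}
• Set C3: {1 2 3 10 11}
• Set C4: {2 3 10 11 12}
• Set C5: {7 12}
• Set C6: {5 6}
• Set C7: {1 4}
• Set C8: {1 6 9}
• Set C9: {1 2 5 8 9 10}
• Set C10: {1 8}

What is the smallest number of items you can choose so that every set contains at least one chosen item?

4

The 4 items {1, 2, 5, 7} hit every set.
No choice of 3 items meets every set, so 4 is the minimum.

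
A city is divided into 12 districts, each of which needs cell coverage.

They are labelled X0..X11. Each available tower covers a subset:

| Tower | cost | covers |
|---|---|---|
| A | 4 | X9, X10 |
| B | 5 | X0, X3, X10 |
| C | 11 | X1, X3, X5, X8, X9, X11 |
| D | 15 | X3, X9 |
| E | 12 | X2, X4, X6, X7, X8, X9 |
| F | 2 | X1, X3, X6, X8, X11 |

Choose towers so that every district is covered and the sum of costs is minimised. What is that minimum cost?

28

B, C, E together cover every district (B ∪ C ∪ E = {X0, X1, X2, X3, X4, X5, X6, X7, X8, X9, X10, X11}); total cost 5 + 11 + 12 = 28.
The greedy pick F, A, E, B, C costs 34; no covering selection beats 28.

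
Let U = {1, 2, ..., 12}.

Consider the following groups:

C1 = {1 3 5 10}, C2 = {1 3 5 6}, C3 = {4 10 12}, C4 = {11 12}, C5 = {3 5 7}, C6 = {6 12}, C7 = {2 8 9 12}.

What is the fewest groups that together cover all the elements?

5

C2 and C3 and C4 and C5 and C7 together: C2 ∪ C3 ∪ C4 ∪ C5 ∪ C7 = {1, 2, 3, 4, 5, 6, 7, 8, 9, 10, 11, 12} — every element is covered.
No 4 of the 7 groups cover everything (all 35 combinations miss at least one element), so 5 is optimal.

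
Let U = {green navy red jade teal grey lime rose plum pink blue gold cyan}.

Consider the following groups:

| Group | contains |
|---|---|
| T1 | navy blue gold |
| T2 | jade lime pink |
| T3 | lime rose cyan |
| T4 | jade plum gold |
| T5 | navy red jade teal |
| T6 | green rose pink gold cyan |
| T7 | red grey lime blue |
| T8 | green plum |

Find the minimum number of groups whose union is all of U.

4

T5, T6, T7, and T8 cover everything between them: the union {green, navy, red, jade, teal, grey, lime, rose, plum, pink, blue, gold, cyan} is all of U.
No 3 of the 8 groups cover everything (all 56 combinations miss at least one point), so 4 is optimal.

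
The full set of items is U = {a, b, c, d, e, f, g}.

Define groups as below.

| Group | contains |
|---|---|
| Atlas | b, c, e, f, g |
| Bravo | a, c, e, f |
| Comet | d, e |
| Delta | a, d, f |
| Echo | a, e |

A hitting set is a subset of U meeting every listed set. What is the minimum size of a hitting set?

2

The 2 items {d, e} hit every group.
No single item lies in every group, so at least 2 are needed and 2 is optimal.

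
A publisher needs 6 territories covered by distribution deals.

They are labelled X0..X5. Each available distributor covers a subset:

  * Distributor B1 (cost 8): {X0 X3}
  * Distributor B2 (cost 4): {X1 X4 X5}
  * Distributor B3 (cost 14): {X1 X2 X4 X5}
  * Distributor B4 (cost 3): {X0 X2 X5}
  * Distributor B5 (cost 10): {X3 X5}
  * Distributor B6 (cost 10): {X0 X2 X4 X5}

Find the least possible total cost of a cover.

15

B1, B2, B4 together cover every territory (B1 ∪ B2 ∪ B4 = {X0, X1, X2, X3, X4, X5}); total cost 8 + 4 + 3 = 15.
No covering selection has total cost below 15.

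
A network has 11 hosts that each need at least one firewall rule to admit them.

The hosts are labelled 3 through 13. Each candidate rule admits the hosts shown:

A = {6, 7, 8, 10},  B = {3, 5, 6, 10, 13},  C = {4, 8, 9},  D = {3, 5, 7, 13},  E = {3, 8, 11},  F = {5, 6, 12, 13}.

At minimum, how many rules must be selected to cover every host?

Take {A, C, E, F}. Their union is {3, 4, 5, 6, 7, 8, 9, 10, 11, 12, 13}, which is all 11 hosts.
Only F contains 12, so F is forced; the remaining 7 hosts need at least 3 more rules (each remaining rule adds at most 3) — so at least 4 rules are needed, and 4 is optimal.

4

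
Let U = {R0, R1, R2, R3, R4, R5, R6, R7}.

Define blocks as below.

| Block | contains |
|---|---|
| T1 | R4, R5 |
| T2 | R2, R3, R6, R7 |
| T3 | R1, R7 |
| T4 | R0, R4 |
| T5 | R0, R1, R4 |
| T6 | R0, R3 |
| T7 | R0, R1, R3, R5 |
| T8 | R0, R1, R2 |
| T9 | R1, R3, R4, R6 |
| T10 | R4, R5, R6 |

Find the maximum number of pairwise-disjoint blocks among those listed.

3

T3, T6, T10 are pairwise disjoint (T3={R1,R7}; T6={R0,R3}; T10={R4,R5,R6}).
Every remaining block overlaps one of these, and no 4 of the listed blocks are pairwise disjoint, so 3 is the maximum.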